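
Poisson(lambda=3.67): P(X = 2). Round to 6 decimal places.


P = e^(-lam) * lam^k / k!
e^(-3.67) ≈ 0.02547647
lam^k = 3.67^2 = 13.4689
k! = 2! = 2
P = 0.02547647 * 13.4689 / 2 ≈ 0.171570

0.171570


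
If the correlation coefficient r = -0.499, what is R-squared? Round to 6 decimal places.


R^2 = r^2 = (-0.499)^2 = 0.249001

0.249001


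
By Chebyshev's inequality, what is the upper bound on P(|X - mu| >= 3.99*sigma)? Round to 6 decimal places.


P <= 1/k^2
k^2 = 3.99^2 = 15.9201
1/k^2 = 1 / 15.9201 ≈ 0.06281368

0.062814


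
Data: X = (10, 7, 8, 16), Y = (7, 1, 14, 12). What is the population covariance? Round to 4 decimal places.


Cov = (1/n)*sum((xi-xbar)(yi-ybar))
n = 4, xbar = 41/4 = 10.25, ybar = 34/4 = 8.5
sum((xi-xbar)(yi-ybar)) = 32.5
Cov = 32.5 / 4 = 8.125

8.1250


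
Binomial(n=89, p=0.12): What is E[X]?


E[X] = n*p = 89 * 0.12 = 10.68

10.68


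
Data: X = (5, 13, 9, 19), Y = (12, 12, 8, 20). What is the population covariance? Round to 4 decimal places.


Cov = (1/n)*sum((xi-xbar)(yi-ybar))
n = 4, xbar = 46/4 = 11.5, ybar = 52/4 = 13
sum((xi-xbar)(yi-ybar)) = 70
Cov = 70 / 4 = 17.5

17.5000


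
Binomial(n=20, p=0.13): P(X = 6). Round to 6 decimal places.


P = C(n,k) * p^k * (1-p)^(n-k)
C(20,6) = 38760
p^k = 0.13^6 = 0.000004826809
(1-p)^(n-k) = 0.87^14 ≈ 0.1423212
P = 38760 * 0.000004826809 * 0.1423212 ≈ 0.026626

0.026626


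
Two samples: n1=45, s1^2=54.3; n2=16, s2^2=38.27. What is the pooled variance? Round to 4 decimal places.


sp^2 = ((n1-1)*s1^2 + (n2-1)*s2^2)/(n1+n2-2)
(n1-1)*s1^2 = 44 * 54.3 = 2389.2
(n2-1)*s2^2 = 15 * 38.27 = 574.05
numerator = 2389.2 + 574.05 = 2963.25
n1+n2-2 = 59
sp^2 = 2963.25 / 59 = 11853/236 ≈ 50.224576

50.2246


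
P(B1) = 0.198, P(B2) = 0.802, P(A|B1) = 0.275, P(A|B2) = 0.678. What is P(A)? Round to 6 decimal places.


P(A) = P(A|B1)*P(B1) + P(A|B2)*P(B2)
P(A|B1)*P(B1) = 0.275 * 0.198 = 0.05445
P(A|B2)*P(B2) = 0.678 * 0.802 = 0.543756
P(A) = 0.05445 + 0.543756 = 0.598206

0.598206


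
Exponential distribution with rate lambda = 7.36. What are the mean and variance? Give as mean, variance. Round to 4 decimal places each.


mean = 1/lam, var = 1/lam^2
mean = 1 / 7.36 = 25/184 ≈ 0.135870
lam^2 = 7.36^2 = 54.1696
var = 1 / 54.1696 ≈ 0.018461

0.1359, 0.0185


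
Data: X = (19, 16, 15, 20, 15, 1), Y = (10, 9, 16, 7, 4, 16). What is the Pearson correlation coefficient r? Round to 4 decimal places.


r = sum((xi-xbar)(yi-ybar)) / sqrt(sum((xi-xbar)^2) * sum((yi-ybar)^2))
n = 6, xbar = 86/6 = 43/3 ≈ 14.333333, ybar = 62/6 = 31/3 ≈ 10.333333
Sxy = sum((xi-xbar)(yi-ybar)) = -296/3 ≈ -98.666667
Sxx = sum((xi-xbar)^2) = 706/3 ≈ 235.333333
Syy = sum((yi-ybar)^2) = 352/3 ≈ 117.333333
sqrt(Sxx*Syy) ≈ 166.169926
r = Sxy / sqrt(Sxx*Syy) = -98.666667 / 166.169926 ≈ -0.593770

-0.5938


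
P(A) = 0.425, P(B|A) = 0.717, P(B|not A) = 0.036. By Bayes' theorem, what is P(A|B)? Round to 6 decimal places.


P(A|B) = P(B|A)*P(A) / P(B), P(B) = P(B|A)*P(A) + P(B|not A)*P(not A)
P(B|A)*P(A) = 0.717 * 0.425 = 0.304725
P(B|not A)*P(not A) = 0.036 * 0.575 = 0.0207
P(B) = 0.304725 + 0.0207 = 0.325425
P(A|B) = 0.304725 / 0.325425 = 4063/4339 ≈ 0.93639087

0.936391


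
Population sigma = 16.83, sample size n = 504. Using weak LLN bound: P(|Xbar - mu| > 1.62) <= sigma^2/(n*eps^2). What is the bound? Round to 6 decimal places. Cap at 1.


bound = min(1, sigma^2/(n*eps^2))
sigma^2 = 16.83^2 = 283.2489
n*eps^2 = 504 * 1.62^2 = 504 * 2.6244 = 1322.6976
sigma^2/(n*eps^2) = 283.2489 / 1322.6976 ≈ 0.21414487

0.214145


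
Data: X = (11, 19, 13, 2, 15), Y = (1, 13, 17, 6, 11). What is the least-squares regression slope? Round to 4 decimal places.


b = sum((xi-xbar)(yi-ybar)) / sum((xi-xbar)^2)
n = 5, xbar = 60/5 = 12, ybar = 48/5 = 9.6
Sxy = sum((xi-xbar)(yi-ybar)) = 80
Sxx = sum((xi-xbar)^2) = 160
b = Sxy / Sxx = 0.5

0.5000


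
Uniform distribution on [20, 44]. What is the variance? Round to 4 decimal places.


Var = (b-a)^2 / 12
(b-a)^2 = (44 - 20)^2 = 576
Var = 576/12 = 48

48.0000


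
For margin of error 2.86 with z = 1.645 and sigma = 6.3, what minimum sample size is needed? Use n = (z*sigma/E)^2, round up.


z*sigma/E = 1.645 * 6.3 / 2.86 = 20727/5720 ≈ 3.623601
(z*sigma/E)^2 ≈ 13.130487
round up: n = 14

14


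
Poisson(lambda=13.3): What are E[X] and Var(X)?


E[X] = Var(X) = lambda = 13.3

13.3, 13.3


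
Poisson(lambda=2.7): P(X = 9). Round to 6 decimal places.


P = e^(-lam) * lam^k / k!
e^(-2.7) ≈ 0.06720551
lam^k = 2.7^9 ≈ 7625.597485
k! = 9! = 362880
P = 0.06720551 * 7625.597485 / 362880 ≈ 0.001412

0.001412


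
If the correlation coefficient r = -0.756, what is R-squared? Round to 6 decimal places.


R^2 = r^2 = (-0.756)^2 = 0.571536

0.571536


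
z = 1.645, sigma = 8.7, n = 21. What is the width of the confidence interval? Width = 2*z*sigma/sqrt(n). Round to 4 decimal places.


width = 2*z*sigma/sqrt(n)
2*z*sigma = 2 * 1.645 * 8.7 = 28.623
sqrt(21) ≈ 4.582576
width = 28.623 / 4.582576 ≈ 6.246051

6.2461


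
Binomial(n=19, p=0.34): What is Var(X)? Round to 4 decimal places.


Var = n*p*(1-p) = 19 * 0.34 * 0.66 = 4.2636

4.2636


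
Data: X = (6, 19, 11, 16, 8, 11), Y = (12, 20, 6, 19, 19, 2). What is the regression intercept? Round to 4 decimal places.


a = ybar - b*xbar, where b = sum((xi-xbar)(yi-ybar)) / sum((xi-xbar)^2)
n = 6, xbar = 71/6 ≈ 11.833333, ybar = 78/6 = 13
Sxy = sum((xi-xbar)(yi-ybar)) = 73
Sxx = sum((xi-xbar)^2) = 713/6 ≈ 118.833333
b = Sxy / Sxx = 438/713 ≈ 0.614306
a = 13 - 0.614306 * 11.833333 = 4086/713 ≈ 5.730715

5.7307


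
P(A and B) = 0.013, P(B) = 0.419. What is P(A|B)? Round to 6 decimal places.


P(A|B) = P(A and B) / P(B) = 0.013 / 0.419 = 13/419 ≈ 0.03102625

0.031026


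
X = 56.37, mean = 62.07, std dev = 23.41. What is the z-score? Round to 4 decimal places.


z = (X - mu) / sigma
X - mu = 56.37 - 62.07 = -5.7
z = -5.7 / 23.41 = -570/2341 ≈ -0.243486

-0.2435


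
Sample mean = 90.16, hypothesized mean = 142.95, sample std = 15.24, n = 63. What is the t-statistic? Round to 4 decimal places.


t = (xbar - mu0) / (s/sqrt(n))
xbar - mu0 = 90.16 - 142.95 = -52.79
sqrt(63) ≈ 7.93725393
s/sqrt(n) = 15.24 / 7.93725393 ≈ 1.92005952
t = -52.79 / 1.92005952 ≈ -27.493939

-27.4939


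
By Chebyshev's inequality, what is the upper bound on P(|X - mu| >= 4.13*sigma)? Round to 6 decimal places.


P <= 1/k^2
k^2 = 4.13^2 = 17.0569
1/k^2 = 1 / 17.0569 ≈ 0.05862730

0.058627


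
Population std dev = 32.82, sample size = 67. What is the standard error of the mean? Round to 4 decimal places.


SE = sigma / sqrt(n)
sqrt(67) ≈ 8.185353
SE = 32.82 / 8.185353 ≈ 4.009601

4.0096


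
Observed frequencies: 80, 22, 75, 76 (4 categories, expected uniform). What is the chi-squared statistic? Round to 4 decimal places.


chi2 = sum((O-E)^2/E), E = total/4
total = 253, E = 253/4 = 63.25
(80 - 63.25)^2 / 63.25 = 280.5625 / 63.25 = 4489/1012 ≈ 4.435771
(22 - 63.25)^2 / 63.25 = 1701.5625 / 63.25 = 2475/92 ≈ 26.902174
(75 - 63.25)^2 / 63.25 = 138.0625 / 63.25 = 2209/1012 ≈ 2.182806
(76 - 63.25)^2 / 63.25 = 162.5625 / 63.25 = 2601/1012 ≈ 2.570158
chi2 = 397/11 ≈ 36.090909

36.0909


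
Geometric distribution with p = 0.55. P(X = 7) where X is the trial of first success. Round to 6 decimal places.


P = (1-p)^(k-1) * p
(1-p)^(k-1) = 0.45^6 ≈ 0.008303766
P = 0.008303766 * 0.55 ≈ 0.004567071

0.004567


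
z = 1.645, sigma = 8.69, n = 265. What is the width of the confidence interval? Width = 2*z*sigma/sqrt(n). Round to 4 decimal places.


width = 2*z*sigma/sqrt(n)
2*z*sigma = 2 * 1.645 * 8.69 = 28.5901
sqrt(265) ≈ 16.278821
width = 28.5901 / 16.278821 ≈ 1.756276

1.7563


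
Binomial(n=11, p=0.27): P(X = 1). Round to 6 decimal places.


P = C(n,k) * p^k * (1-p)^(n-k)
C(11,1) = 11
p^k = 0.27^1 = 0.27
(1-p)^(n-k) = 0.73^10 ≈ 0.04297626
P = 11 * 0.27 * 0.04297626 ≈ 0.127639

0.127639


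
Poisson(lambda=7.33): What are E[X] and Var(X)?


E[X] = Var(X) = lambda = 7.33

7.33, 7.33


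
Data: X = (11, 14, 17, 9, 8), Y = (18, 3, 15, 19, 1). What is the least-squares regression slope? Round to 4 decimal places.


b = sum((xi-xbar)(yi-ybar)) / sum((xi-xbar)^2)
n = 5, xbar = 59/5 = 11.8, ybar = 56/5 = 11.2
Sxy = sum((xi-xbar)(yi-ybar)) = 13.2
Sxx = sum((xi-xbar)^2) = 54.8
b = Sxy / Sxx = 33/137 ≈ 0.240876

0.2409


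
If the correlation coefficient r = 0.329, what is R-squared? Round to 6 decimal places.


R^2 = r^2 = (0.329)^2 = 0.108241

0.108241


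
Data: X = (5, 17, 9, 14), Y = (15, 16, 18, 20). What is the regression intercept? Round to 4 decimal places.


a = ybar - b*xbar, where b = sum((xi-xbar)(yi-ybar)) / sum((xi-xbar)^2)
n = 4, xbar = 45/4 = 11.25, ybar = 69/4 = 17.25
Sxy = sum((xi-xbar)(yi-ybar)) = 12.75
Sxx = sum((xi-xbar)^2) = 84.75
b = Sxy / Sxx = 17/113 ≈ 0.150442
a = 17.25 - 0.150442 * 11.25 = 1758/113 ≈ 15.557522

15.5575


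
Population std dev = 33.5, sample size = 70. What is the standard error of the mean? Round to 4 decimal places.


SE = sigma / sqrt(n)
sqrt(70) ≈ 8.366600
SE = 33.5 / 8.366600 ≈ 4.004016

4.0040


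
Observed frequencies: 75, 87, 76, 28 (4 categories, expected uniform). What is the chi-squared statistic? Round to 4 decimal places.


chi2 = sum((O-E)^2/E), E = total/4
total = 266, E = 266/4 = 66.5
(75 - 66.5)^2 / 66.5 = 72.25 / 66.5 = 289/266 ≈ 1.086466
(87 - 66.5)^2 / 66.5 = 420.25 / 66.5 = 1681/266 ≈ 6.319549
(76 - 66.5)^2 / 66.5 = 90.25 / 66.5 = 19/14 ≈ 1.357143
(28 - 66.5)^2 / 66.5 = 1482.25 / 66.5 = 847/38 ≈ 22.289474
chi2 = 590/19 ≈ 31.052632

31.0526


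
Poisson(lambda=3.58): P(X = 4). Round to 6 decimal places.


P = e^(-lam) * lam^k / k!
e^(-3.58) ≈ 0.02787570
lam^k = 3.58^4 ≈ 164.260109
k! = 4! = 24
P = 0.02787570 * 164.260109 / 24 ≈ 0.190786

0.190786


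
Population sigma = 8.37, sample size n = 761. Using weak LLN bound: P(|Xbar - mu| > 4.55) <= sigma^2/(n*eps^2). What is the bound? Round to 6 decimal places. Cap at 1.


bound = min(1, sigma^2/(n*eps^2))
sigma^2 = 8.37^2 = 70.0569
n*eps^2 = 761 * 4.55^2 = 761 * 20.7025 = 15754.6025
sigma^2/(n*eps^2) = 70.0569 / 15754.6025 ≈ 0.00444676

0.004447


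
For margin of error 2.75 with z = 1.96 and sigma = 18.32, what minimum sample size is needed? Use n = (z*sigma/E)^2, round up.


z*sigma/E = 1.96 * 18.32 / 2.75 = 89768/6875 ≈ 13.057164
(z*sigma/E)^2 ≈ 170.489522
round up: n = 171

171


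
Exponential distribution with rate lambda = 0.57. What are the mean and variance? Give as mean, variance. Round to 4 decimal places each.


mean = 1/lam, var = 1/lam^2
mean = 1 / 0.57 = 100/57 ≈ 1.754386
lam^2 = 0.57^2 = 0.3249
var = 1 / 0.3249 = 10000/3249 ≈ 3.077870

1.7544, 3.0779


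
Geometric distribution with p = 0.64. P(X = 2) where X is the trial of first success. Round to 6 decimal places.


P = (1-p)^(k-1) * p
(1-p)^(k-1) = 0.36^1 = 0.36
P = 0.36 * 0.64 = 0.2304

0.230400


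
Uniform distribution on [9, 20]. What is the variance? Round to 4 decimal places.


Var = (b-a)^2 / 12
(b-a)^2 = (20 - 9)^2 = 121
Var = 121/12 ≈ 10.083333

10.0833


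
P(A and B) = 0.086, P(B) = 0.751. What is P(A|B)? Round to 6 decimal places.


P(A|B) = P(A and B) / P(B) = 0.086 / 0.751 = 86/751 ≈ 0.11451398

0.114514


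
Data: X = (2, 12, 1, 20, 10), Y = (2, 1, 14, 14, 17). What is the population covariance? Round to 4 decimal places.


Cov = (1/n)*sum((xi-xbar)(yi-ybar))
n = 5, xbar = 45/5 = 9, ybar = 48/5 = 9.6
sum((xi-xbar)(yi-ybar)) = 48
Cov = 48 / 5 = 9.6

9.6000


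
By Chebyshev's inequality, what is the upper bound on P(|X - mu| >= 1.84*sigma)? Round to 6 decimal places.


P <= 1/k^2
k^2 = 1.84^2 = 3.3856
1/k^2 = 1 / 3.3856 = 625/2116 ≈ 0.29536862

0.295369


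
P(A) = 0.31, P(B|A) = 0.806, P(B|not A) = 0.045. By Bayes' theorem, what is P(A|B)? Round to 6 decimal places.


P(A|B) = P(B|A)*P(A) / P(B), P(B) = P(B|A)*P(A) + P(B|not A)*P(not A)
P(B|A)*P(A) = 0.806 * 0.31 = 0.24986
P(B|not A)*P(not A) = 0.045 * 0.69 = 0.03105
P(B) = 0.24986 + 0.03105 = 0.28091
P(A|B) = 0.24986 / 0.28091 ≈ 0.88946638

0.889466


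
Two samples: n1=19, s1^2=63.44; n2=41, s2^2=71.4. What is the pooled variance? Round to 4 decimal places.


sp^2 = ((n1-1)*s1^2 + (n2-1)*s2^2)/(n1+n2-2)
(n1-1)*s1^2 = 18 * 63.44 = 1141.92
(n2-1)*s2^2 = 40 * 71.4 = 2856
numerator = 1141.92 + 2856 = 3997.92
n1+n2-2 = 58
sp^2 = 3997.92 / 58 = 49974/725 ≈ 68.929655

68.9297


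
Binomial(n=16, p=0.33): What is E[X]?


E[X] = n*p = 16 * 0.33 = 5.28

5.28


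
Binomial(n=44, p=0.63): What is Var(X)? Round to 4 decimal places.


Var = n*p*(1-p) = 44 * 0.63 * 0.37 = 10.2564

10.2564


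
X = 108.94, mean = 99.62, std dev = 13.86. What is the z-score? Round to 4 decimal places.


z = (X - mu) / sigma
X - mu = 108.94 - 99.62 = 9.32
z = 9.32 / 13.86 = 466/693 ≈ 0.672439

0.6724


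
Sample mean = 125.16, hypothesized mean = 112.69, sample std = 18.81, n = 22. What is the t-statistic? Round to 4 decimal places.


t = (xbar - mu0) / (s/sqrt(n))
xbar - mu0 = 125.16 - 112.69 = 12.47
sqrt(22) ≈ 4.69041576
s/sqrt(n) = 18.81 / 4.69041576 ≈ 4.01030547
t = 12.47 / 4.01030547 ≈ 3.109489

3.1095


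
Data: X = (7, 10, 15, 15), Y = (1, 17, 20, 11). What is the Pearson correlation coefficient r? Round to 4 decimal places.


r = sum((xi-xbar)(yi-ybar)) / sqrt(sum((xi-xbar)^2) * sum((yi-ybar)^2))
n = 4, xbar = 47/4 = 11.75, ybar = 49/4 = 12.25
Sxy = sum((xi-xbar)(yi-ybar)) = 66.25
Sxx = sum((xi-xbar)^2) = 46.75
Syy = sum((yi-ybar)^2) = 210.75
sqrt(Sxx*Syy) ≈ 99.260075
r = Sxy / sqrt(Sxx*Syy) = 66.25 / 99.260075 ≈ 0.667439

0.6674


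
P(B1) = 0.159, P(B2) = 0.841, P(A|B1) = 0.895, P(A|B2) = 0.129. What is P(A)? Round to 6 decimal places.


P(A) = P(A|B1)*P(B1) + P(A|B2)*P(B2)
P(A|B1)*P(B1) = 0.895 * 0.159 = 0.142305
P(A|B2)*P(B2) = 0.129 * 0.841 = 0.108489
P(A) = 0.142305 + 0.108489 = 0.250794

0.250794


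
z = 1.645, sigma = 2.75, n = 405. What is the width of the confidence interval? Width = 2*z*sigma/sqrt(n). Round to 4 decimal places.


width = 2*z*sigma/sqrt(n)
2*z*sigma = 2 * 1.645 * 2.75 = 9.0475
sqrt(405) ≈ 20.124612
width = 9.0475 / 20.124612 ≈ 0.449574

0.4496


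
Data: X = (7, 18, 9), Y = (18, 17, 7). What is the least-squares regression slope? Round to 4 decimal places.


b = sum((xi-xbar)(yi-ybar)) / sum((xi-xbar)^2)
n = 3, xbar = 34/3 ≈ 11.333333, ybar = 42/3 = 14
Sxy = sum((xi-xbar)(yi-ybar)) = 19
Sxx = sum((xi-xbar)^2) = 206/3 ≈ 68.666667
b = Sxy / Sxx = 57/206 ≈ 0.276699

0.2767


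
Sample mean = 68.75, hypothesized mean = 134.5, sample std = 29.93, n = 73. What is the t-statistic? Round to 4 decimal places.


t = (xbar - mu0) / (s/sqrt(n))
xbar - mu0 = 68.75 - 134.5 = -65.75
sqrt(73) ≈ 8.54400375
s/sqrt(n) = 29.93 / 8.54400375 ≈ 3.50304154
t = -65.75 / 3.50304154 ≈ -18.769403

-18.7694


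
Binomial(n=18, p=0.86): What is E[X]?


E[X] = n*p = 18 * 0.86 = 15.48

15.48


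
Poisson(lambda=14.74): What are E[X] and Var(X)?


E[X] = Var(X) = lambda = 14.74

14.74, 14.74


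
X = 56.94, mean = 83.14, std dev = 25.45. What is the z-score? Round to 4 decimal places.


z = (X - mu) / sigma
X - mu = 56.94 - 83.14 = -26.2
z = -26.2 / 25.45 = -524/509 ≈ -1.029470

-1.0295


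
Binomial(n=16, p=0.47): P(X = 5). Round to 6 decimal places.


P = C(n,k) * p^k * (1-p)^(n-k)
C(16,5) = 4368
p^k = 0.47^5 ≈ 0.02293450
(1-p)^(n-k) = 0.53^11 ≈ 0.0009269036
P = 4368 * 0.02293450 * 0.0009269036 ≈ 0.092855

0.092855


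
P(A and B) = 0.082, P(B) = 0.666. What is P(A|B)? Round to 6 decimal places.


P(A|B) = P(A and B) / P(B) = 0.082 / 0.666 = 41/333 ≈ 0.12312312

0.123123


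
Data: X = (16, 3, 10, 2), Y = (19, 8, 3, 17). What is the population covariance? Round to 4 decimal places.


Cov = (1/n)*sum((xi-xbar)(yi-ybar))
n = 4, xbar = 31/4 = 7.75, ybar = 47/4 = 11.75
sum((xi-xbar)(yi-ybar)) = 27.75
Cov = 27.75 / 4 = 6.9375

6.9375


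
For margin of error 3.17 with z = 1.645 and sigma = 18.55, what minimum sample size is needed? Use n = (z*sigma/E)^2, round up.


z*sigma/E = 1.645 * 18.55 / 3.17 ≈ 9.626104
(z*sigma/E)^2 ≈ 92.661880
round up: n = 93

93


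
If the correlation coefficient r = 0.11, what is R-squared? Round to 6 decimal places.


R^2 = r^2 = (0.11)^2 = 0.0121

0.012100


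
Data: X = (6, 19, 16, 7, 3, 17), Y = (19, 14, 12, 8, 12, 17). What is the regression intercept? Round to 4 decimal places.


a = ybar - b*xbar, where b = sum((xi-xbar)(yi-ybar)) / sum((xi-xbar)^2)
n = 6, xbar = 68/6 = 34/3 ≈ 11.333333, ybar = 82/6 = 41/3 ≈ 13.666667
Sxy = sum((xi-xbar)(yi-ybar)) = 71/3 ≈ 23.666667
Sxx = sum((xi-xbar)^2) = 688/3 ≈ 229.333333
b = Sxy / Sxx = 71/688 ≈ 0.103198
a = 13.666667 - 0.103198 * 11.333333 = 4299/344 ≈ 12.497093

12.4971


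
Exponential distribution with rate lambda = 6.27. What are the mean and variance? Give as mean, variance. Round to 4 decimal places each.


mean = 1/lam, var = 1/lam^2
mean = 1 / 6.27 = 100/627 ≈ 0.159490
lam^2 = 6.27^2 = 39.3129
var = 1 / 39.3129 ≈ 0.025437

0.1595, 0.0254


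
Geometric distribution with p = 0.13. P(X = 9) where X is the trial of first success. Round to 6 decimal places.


P = (1-p)^(k-1) * p
(1-p)^(k-1) = 0.87^8 ≈ 0.3282117
P = 0.3282117 * 0.13 ≈ 0.04266752

0.042668


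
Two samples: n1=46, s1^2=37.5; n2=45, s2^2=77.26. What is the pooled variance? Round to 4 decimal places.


sp^2 = ((n1-1)*s1^2 + (n2-1)*s2^2)/(n1+n2-2)
(n1-1)*s1^2 = 45 * 37.5 = 1687.5
(n2-1)*s2^2 = 44 * 77.26 = 3399.44
numerator = 1687.5 + 3399.44 = 5086.94
n1+n2-2 = 89
sp^2 = 5086.94 / 89 = 254347/4450 ≈ 57.156629

57.1566


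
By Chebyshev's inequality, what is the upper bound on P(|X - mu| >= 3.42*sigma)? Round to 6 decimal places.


P <= 1/k^2
k^2 = 3.42^2 = 11.6964
1/k^2 = 1 / 11.6964 ≈ 0.08549639

0.085496


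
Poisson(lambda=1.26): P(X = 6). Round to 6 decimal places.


P = e^(-lam) * lam^k / k!
e^(-1.26) ≈ 0.2836540
lam^k = 1.26^6 ≈ 4.001504
k! = 6! = 720
P = 0.2836540 * 4.001504 / 720 ≈ 0.001576

0.001576


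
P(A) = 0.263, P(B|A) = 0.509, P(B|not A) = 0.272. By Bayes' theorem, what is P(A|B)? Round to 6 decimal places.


P(A|B) = P(B|A)*P(A) / P(B), P(B) = P(B|A)*P(A) + P(B|not A)*P(not A)
P(B|A)*P(A) = 0.509 * 0.263 = 0.133867
P(B|not A)*P(not A) = 0.272 * 0.737 = 0.200464
P(B) = 0.133867 + 0.200464 = 0.334331
P(A|B) = 0.133867 / 0.334331 ≈ 0.40040260

0.400403


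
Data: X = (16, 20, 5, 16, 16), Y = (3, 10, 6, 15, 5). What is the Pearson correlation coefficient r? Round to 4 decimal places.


r = sum((xi-xbar)(yi-ybar)) / sqrt(sum((xi-xbar)^2) * sum((yi-ybar)^2))
n = 5, xbar = 73/5 = 14.6, ybar = 39/5 = 7.8
Sxy = sum((xi-xbar)(yi-ybar)) = 28.6
Sxx = sum((xi-xbar)^2) = 127.2
Syy = sum((yi-ybar)^2) = 90.8
sqrt(Sxx*Syy) ≈ 107.469810
r = Sxy / sqrt(Sxx*Syy) = 28.6 / 107.469810 ≈ 0.266121

0.2661


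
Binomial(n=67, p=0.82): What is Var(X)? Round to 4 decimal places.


Var = n*p*(1-p) = 67 * 0.82 * 0.18 = 9.8892

9.8892


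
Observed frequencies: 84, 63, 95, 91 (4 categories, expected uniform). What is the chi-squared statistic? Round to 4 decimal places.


chi2 = sum((O-E)^2/E), E = total/4
total = 333, E = 333/4 = 83.25
(84 - 83.25)^2 / 83.25 = 0.5625 / 83.25 = 1/148 ≈ 0.006757
(63 - 83.25)^2 / 83.25 = 410.0625 / 83.25 = 729/148 ≈ 4.925676
(95 - 83.25)^2 / 83.25 = 138.0625 / 83.25 = 2209/1332 ≈ 1.658408
(91 - 83.25)^2 / 83.25 = 60.0625 / 83.25 = 961/1332 ≈ 0.721471
chi2 = 2435/333 ≈ 7.312312

7.3123


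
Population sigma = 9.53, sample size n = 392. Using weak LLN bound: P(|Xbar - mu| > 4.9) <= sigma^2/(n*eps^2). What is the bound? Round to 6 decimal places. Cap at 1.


bound = min(1, sigma^2/(n*eps^2))
sigma^2 = 9.53^2 = 90.8209
n*eps^2 = 392 * 4.9^2 = 392 * 24.01 = 9411.92
sigma^2/(n*eps^2) = 90.8209 / 9411.92 ≈ 0.00964956

0.009650


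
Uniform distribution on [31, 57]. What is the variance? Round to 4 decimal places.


Var = (b-a)^2 / 12
(b-a)^2 = (57 - 31)^2 = 676
Var = 676/12 ≈ 56.333333

56.3333


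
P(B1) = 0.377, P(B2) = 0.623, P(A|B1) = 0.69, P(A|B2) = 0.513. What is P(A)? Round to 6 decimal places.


P(A) = P(A|B1)*P(B1) + P(A|B2)*P(B2)
P(A|B1)*P(B1) = 0.69 * 0.377 = 0.26013
P(A|B2)*P(B2) = 0.513 * 0.623 = 0.319599
P(A) = 0.26013 + 0.319599 = 0.579729

0.579729


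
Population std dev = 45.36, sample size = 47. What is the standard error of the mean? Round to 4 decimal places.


SE = sigma / sqrt(n)
sqrt(47) ≈ 6.855655
SE = 45.36 / 6.855655 ≈ 6.616436

6.6164


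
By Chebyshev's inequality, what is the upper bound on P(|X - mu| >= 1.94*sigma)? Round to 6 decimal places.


P <= 1/k^2
k^2 = 1.94^2 = 3.7636
1/k^2 = 1 / 3.7636 = 2500/9409 ≈ 0.26570305

0.265703


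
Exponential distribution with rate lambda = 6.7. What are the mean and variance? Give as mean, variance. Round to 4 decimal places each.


mean = 1/lam, var = 1/lam^2
mean = 1 / 6.7 = 10/67 ≈ 0.149254
lam^2 = 6.7^2 = 44.89
var = 1 / 44.89 = 100/4489 ≈ 0.022277

0.1493, 0.0223


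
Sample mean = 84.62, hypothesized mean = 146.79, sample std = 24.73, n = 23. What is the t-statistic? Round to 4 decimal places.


t = (xbar - mu0) / (s/sqrt(n))
xbar - mu0 = 84.62 - 146.79 = -62.17
sqrt(23) ≈ 4.79583152
s/sqrt(n) = 24.73 / 4.79583152 ≈ 5.15656146
t = -62.17 / 5.15656146 ≈ -12.056484

-12.0565


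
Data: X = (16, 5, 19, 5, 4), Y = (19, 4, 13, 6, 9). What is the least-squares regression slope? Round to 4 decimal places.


b = sum((xi-xbar)(yi-ybar)) / sum((xi-xbar)^2)
n = 5, xbar = 49/5 = 9.8, ybar = 51/5 = 10.2
Sxy = sum((xi-xbar)(yi-ybar)) = 137.2
Sxx = sum((xi-xbar)^2) = 202.8
b = Sxy / Sxx = 343/507 ≈ 0.676529

0.6765


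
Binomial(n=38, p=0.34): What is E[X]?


E[X] = n*p = 38 * 0.34 = 12.92

12.92


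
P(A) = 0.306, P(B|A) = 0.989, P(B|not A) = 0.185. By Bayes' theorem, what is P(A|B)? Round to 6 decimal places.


P(A|B) = P(B|A)*P(A) / P(B), P(B) = P(B|A)*P(A) + P(B|not A)*P(not A)
P(B|A)*P(A) = 0.989 * 0.306 = 0.302634
P(B|not A)*P(not A) = 0.185 * 0.694 = 0.12839
P(B) = 0.302634 + 0.12839 = 0.431024
P(A|B) = 0.302634 / 0.431024 ≈ 0.70212796

0.702128


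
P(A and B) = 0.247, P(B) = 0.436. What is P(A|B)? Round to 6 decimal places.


P(A|B) = P(A and B) / P(B) = 0.247 / 0.436 = 247/436 ≈ 0.56651376

0.566514


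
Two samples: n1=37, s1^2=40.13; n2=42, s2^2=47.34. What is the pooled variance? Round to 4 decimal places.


sp^2 = ((n1-1)*s1^2 + (n2-1)*s2^2)/(n1+n2-2)
(n1-1)*s1^2 = 36 * 40.13 = 1444.68
(n2-1)*s2^2 = 41 * 47.34 = 1940.94
numerator = 1444.68 + 1940.94 = 3385.62
n1+n2-2 = 77
sp^2 = 3385.62 / 77 = 24183/550 ≈ 43.969091

43.9691


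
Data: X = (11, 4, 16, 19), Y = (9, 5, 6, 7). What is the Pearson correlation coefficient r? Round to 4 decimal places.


r = sum((xi-xbar)(yi-ybar)) / sqrt(sum((xi-xbar)^2) * sum((yi-ybar)^2))
n = 4, xbar = 50/4 = 12.5, ybar = 27/4 = 6.75
Sxy = sum((xi-xbar)(yi-ybar)) = 10.5
Sxx = sum((xi-xbar)^2) = 129
Syy = sum((yi-ybar)^2) = 8.75
sqrt(Sxx*Syy) ≈ 33.596875
r = Sxy / sqrt(Sxx*Syy) = 10.5 / 33.596875 ≈ 0.312529

0.3125


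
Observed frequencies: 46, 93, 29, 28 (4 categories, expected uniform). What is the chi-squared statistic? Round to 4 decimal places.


chi2 = sum((O-E)^2/E), E = total/4
total = 196, E = 196/4 = 49
(46 - 49)^2 / 49 = 9 / 49 = 9/49 ≈ 0.183673
(93 - 49)^2 / 49 = 1936 / 49 = 1936/49 ≈ 39.510204
(29 - 49)^2 / 49 = 400 / 49 = 400/49 ≈ 8.163265
(28 - 49)^2 / 49 = 441 / 49 = 9
chi2 = 398/7 ≈ 56.857143

56.8571


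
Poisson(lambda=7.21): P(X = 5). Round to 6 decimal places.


P = e^(-lam) * lam^k / k!
e^(-7.21) ≈ 0.0007391572
lam^k = 7.21^5 ≈ 19483.919367
k! = 5! = 120
P = 0.0007391572 * 19483.919367 / 120 ≈ 0.120014

0.120014


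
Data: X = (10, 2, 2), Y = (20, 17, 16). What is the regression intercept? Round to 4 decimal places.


a = ybar - b*xbar, where b = sum((xi-xbar)(yi-ybar)) / sum((xi-xbar)^2)
n = 3, xbar = 14/3 ≈ 4.666667, ybar = 53/3 ≈ 17.666667
Sxy = sum((xi-xbar)(yi-ybar)) = 56/3 ≈ 18.666667
Sxx = sum((xi-xbar)^2) = 128/3 ≈ 42.666667
b = Sxy / Sxx = 0.4375
a = 17.666667 - 0.4375 * 4.666667 = 15.625

15.6250


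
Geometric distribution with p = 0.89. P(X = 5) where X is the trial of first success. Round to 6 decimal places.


P = (1-p)^(k-1) * p
(1-p)^(k-1) = 0.11^4 = 0.00014641
P = 0.00014641 * 0.89 = 0.0001303049

0.000130


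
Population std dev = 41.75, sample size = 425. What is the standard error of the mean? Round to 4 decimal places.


SE = sigma / sqrt(n)
sqrt(425) ≈ 20.615528
SE = 41.75 / 20.615528 ≈ 2.025172

2.0252


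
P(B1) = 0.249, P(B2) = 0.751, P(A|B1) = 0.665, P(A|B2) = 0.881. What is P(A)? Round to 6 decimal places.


P(A) = P(A|B1)*P(B1) + P(A|B2)*P(B2)
P(A|B1)*P(B1) = 0.665 * 0.249 = 0.165585
P(A|B2)*P(B2) = 0.881 * 0.751 = 0.661631
P(A) = 0.165585 + 0.661631 = 0.827216

0.827216


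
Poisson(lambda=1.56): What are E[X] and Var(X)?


E[X] = Var(X) = lambda = 1.56

1.56, 1.56


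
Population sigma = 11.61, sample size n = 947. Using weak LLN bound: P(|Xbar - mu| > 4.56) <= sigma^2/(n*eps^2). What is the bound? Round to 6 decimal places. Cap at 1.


bound = min(1, sigma^2/(n*eps^2))
sigma^2 = 11.61^2 = 134.7921
n*eps^2 = 947 * 4.56^2 = 947 * 20.7936 = 19691.5392
sigma^2/(n*eps^2) = 134.7921 / 19691.5392 ≈ 0.00684518

0.006845


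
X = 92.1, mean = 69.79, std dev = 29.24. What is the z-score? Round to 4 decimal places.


z = (X - mu) / sigma
X - mu = 92.1 - 69.79 = 22.31
z = 22.31 / 29.24 = 2231/2924 ≈ 0.762996

0.7630


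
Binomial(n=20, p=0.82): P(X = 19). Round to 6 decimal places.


P = C(n,k) * p^k * (1-p)^(n-k)
C(20,19) = 20
p^k = 0.82^19 ≈ 0.02303898
(1-p)^(n-k) = 0.18^1 = 0.18
P = 20 * 0.02303898 * 0.18 ≈ 0.082940

0.082940


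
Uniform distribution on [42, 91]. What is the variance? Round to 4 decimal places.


Var = (b-a)^2 / 12
(b-a)^2 = (91 - 42)^2 = 2401
Var = 2401/12 ≈ 200.083333

200.0833


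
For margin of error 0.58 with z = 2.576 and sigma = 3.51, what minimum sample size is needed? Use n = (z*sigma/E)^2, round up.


z*sigma/E = 2.576 * 3.51 / 0.58 = 56511/3625 ≈ 15.589241
(z*sigma/E)^2 ≈ 243.024447
round up: n = 244

244


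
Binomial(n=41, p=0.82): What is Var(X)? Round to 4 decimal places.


Var = n*p*(1-p) = 41 * 0.82 * 0.18 = 6.0516

6.0516


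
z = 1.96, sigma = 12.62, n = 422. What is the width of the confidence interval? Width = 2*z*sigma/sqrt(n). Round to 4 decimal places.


width = 2*z*sigma/sqrt(n)
2*z*sigma = 2 * 1.96 * 12.62 = 49.4704
sqrt(422) ≈ 20.542639
width = 49.4704 / 20.542639 ≈ 2.408181

2.4082


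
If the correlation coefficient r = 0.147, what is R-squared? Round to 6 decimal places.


R^2 = r^2 = (0.147)^2 = 0.021609

0.021609


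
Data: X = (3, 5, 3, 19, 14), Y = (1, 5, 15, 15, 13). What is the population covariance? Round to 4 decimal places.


Cov = (1/n)*sum((xi-xbar)(yi-ybar))
n = 5, xbar = 44/5 = 8.8, ybar = 49/5 = 9.8
sum((xi-xbar)(yi-ybar)) = 108.8
Cov = 108.8 / 5 = 21.76

21.7600


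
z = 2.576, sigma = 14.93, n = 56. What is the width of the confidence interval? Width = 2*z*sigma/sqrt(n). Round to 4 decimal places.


width = 2*z*sigma/sqrt(n)
2*z*sigma = 2 * 2.576 * 14.93 = 76.91936
sqrt(56) ≈ 7.483315
width = 76.91936 / 7.483315 ≈ 10.278782

10.2788


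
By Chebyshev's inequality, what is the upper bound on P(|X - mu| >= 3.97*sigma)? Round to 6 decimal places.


P <= 1/k^2
k^2 = 3.97^2 = 15.7609
1/k^2 = 1 / 15.7609 ≈ 0.06344815

0.063448


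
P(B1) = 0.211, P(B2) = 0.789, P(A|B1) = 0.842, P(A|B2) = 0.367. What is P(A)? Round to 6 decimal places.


P(A) = P(A|B1)*P(B1) + P(A|B2)*P(B2)
P(A|B1)*P(B1) = 0.842 * 0.211 = 0.177662
P(A|B2)*P(B2) = 0.367 * 0.789 = 0.289563
P(A) = 0.177662 + 0.289563 = 0.467225

0.467225


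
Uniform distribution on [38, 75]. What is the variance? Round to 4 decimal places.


Var = (b-a)^2 / 12
(b-a)^2 = (75 - 38)^2 = 1369
Var = 1369/12 ≈ 114.083333

114.0833


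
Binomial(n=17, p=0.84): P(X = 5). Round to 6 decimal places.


P = C(n,k) * p^k * (1-p)^(n-k)
C(17,5) = 6188
p^k = 0.84^5 ≈ 0.4182119
(1-p)^(n-k) = 0.16^12 ≈ 0.0000000002814750
P = 6188 * 0.4182119 * 0.0000000002814750 ≈ 0.000001

0.000001


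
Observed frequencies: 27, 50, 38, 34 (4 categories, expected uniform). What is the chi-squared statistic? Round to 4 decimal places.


chi2 = sum((O-E)^2/E), E = total/4
total = 149, E = 149/4 = 37.25
(27 - 37.25)^2 / 37.25 = 105.0625 / 37.25 = 1681/596 ≈ 2.820470
(50 - 37.25)^2 / 37.25 = 162.5625 / 37.25 = 2601/596 ≈ 4.364094
(38 - 37.25)^2 / 37.25 = 0.5625 / 37.25 = 9/596 ≈ 0.015101
(34 - 37.25)^2 / 37.25 = 10.5625 / 37.25 = 169/596 ≈ 0.283557
chi2 = 1115/149 ≈ 7.483221

7.4832


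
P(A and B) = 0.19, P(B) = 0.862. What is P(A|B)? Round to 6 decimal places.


P(A|B) = P(A and B) / P(B) = 0.19 / 0.862 = 95/431 ≈ 0.22041763

0.220418


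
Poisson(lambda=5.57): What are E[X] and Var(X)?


E[X] = Var(X) = lambda = 5.57

5.57, 5.57


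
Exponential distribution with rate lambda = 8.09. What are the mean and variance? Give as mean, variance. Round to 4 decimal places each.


mean = 1/lam, var = 1/lam^2
mean = 1 / 8.09 = 100/809 ≈ 0.123609
lam^2 = 8.09^2 = 65.4481
var = 1 / 65.4481 ≈ 0.015279

0.1236, 0.0153


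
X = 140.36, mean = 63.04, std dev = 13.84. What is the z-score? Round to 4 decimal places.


z = (X - mu) / sigma
X - mu = 140.36 - 63.04 = 77.32
z = 77.32 / 13.84 = 1933/346 ≈ 5.586705

5.5867


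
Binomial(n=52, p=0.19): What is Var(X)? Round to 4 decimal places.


Var = n*p*(1-p) = 52 * 0.19 * 0.81 = 8.0028

8.0028


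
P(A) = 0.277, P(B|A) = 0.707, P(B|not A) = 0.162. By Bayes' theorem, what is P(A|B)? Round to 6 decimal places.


P(A|B) = P(B|A)*P(A) / P(B), P(B) = P(B|A)*P(A) + P(B|not A)*P(not A)
P(B|A)*P(A) = 0.707 * 0.277 = 0.195839
P(B|not A)*P(not A) = 0.162 * 0.723 = 0.117126
P(B) = 0.195839 + 0.117126 = 0.312965
P(A|B) = 0.195839 / 0.312965 ≈ 0.62575368

0.625754


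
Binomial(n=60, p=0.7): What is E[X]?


E[X] = n*p = 60 * 0.7 = 42

42


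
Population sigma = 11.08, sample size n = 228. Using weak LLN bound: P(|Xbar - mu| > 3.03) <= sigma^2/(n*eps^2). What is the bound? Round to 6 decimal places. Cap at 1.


bound = min(1, sigma^2/(n*eps^2))
sigma^2 = 11.08^2 = 122.7664
n*eps^2 = 228 * 3.03^2 = 228 * 9.1809 = 2093.2452
sigma^2/(n*eps^2) = 122.7664 / 2093.2452 ≈ 0.05864884

0.058649


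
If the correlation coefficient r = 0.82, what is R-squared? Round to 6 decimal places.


R^2 = r^2 = (0.82)^2 = 0.6724

0.672400


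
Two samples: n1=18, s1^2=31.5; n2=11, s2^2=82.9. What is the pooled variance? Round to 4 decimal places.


sp^2 = ((n1-1)*s1^2 + (n2-1)*s2^2)/(n1+n2-2)
(n1-1)*s1^2 = 17 * 31.5 = 535.5
(n2-1)*s2^2 = 10 * 82.9 = 829
numerator = 535.5 + 829 = 1364.5
n1+n2-2 = 27
sp^2 = 1364.5 / 27 = 2729/54 ≈ 50.537037

50.5370


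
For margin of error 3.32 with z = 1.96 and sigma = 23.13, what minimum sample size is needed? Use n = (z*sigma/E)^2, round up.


z*sigma/E = 1.96 * 23.13 / 3.32 = 113337/8300 ≈ 13.655060
(z*sigma/E)^2 ≈ 186.460670
round up: n = 187

187


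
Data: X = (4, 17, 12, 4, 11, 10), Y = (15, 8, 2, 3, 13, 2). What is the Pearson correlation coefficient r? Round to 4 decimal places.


r = sum((xi-xbar)(yi-ybar)) / sqrt(sum((xi-xbar)^2) * sum((yi-ybar)^2))
n = 6, xbar = 58/6 = 29/3 ≈ 9.666667, ybar = 43/6 ≈ 7.166667
Sxy = sum((xi-xbar)(yi-ybar)) = -62/3 ≈ -20.666667
Sxx = sum((xi-xbar)^2) = 376/3 ≈ 125.333333
Syy = sum((yi-ybar)^2) = 1001/6 ≈ 166.833333
sqrt(Sxx*Syy) ≈ 144.602136
r = Sxy / sqrt(Sxx*Syy) = -20.666667 / 144.602136 ≈ -0.142921

-0.1429


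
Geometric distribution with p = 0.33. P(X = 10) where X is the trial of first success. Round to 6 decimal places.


P = (1-p)^(k-1) * p
(1-p)^(k-1) = 0.67^9 ≈ 0.02720653
P = 0.02720653 * 0.33 ≈ 0.008978156

0.008978


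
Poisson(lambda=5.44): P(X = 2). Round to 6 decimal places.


P = e^(-lam) * lam^k / k!
e^(-5.44) ≈ 0.004339483
lam^k = 5.44^2 = 29.5936
k! = 2! = 2
P = 0.004339483 * 29.5936 / 2 ≈ 0.064210

0.064210


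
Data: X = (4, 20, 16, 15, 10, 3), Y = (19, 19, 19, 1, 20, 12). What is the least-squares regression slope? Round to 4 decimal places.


b = sum((xi-xbar)(yi-ybar)) / sum((xi-xbar)^2)
n = 6, xbar = 68/6 = 34/3 ≈ 11.333333, ybar = 90/6 = 15
Sxy = sum((xi-xbar)(yi-ybar)) = -9
Sxx = sum((xi-xbar)^2) = 706/3 ≈ 235.333333
b = Sxy / Sxx = -27/706 ≈ -0.038244

-0.0382


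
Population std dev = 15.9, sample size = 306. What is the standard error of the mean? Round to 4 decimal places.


SE = sigma / sqrt(n)
sqrt(306) ≈ 17.492856
SE = 15.9 / 17.492856 ≈ 0.908943

0.9089


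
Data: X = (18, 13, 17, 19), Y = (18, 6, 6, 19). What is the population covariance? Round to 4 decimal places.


Cov = (1/n)*sum((xi-xbar)(yi-ybar))
n = 4, xbar = 67/4 = 16.75, ybar = 49/4 = 12.25
sum((xi-xbar)(yi-ybar)) = 44.25
Cov = 44.25 / 4 = 11.0625

11.0625


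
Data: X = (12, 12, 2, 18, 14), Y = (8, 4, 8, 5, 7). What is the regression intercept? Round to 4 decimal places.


a = ybar - b*xbar, where b = sum((xi-xbar)(yi-ybar)) / sum((xi-xbar)^2)
n = 5, xbar = 58/5 = 11.6, ybar = 32/5 = 6.4
Sxy = sum((xi-xbar)(yi-ybar)) = -23.2
Sxx = sum((xi-xbar)^2) = 139.2
b = Sxy / Sxx = -1/6 ≈ -0.166667
a = 6.4 - (-0.166667) * 11.6 = 25/3 ≈ 8.333333

8.3333


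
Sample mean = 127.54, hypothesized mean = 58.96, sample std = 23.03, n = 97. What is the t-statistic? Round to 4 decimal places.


t = (xbar - mu0) / (s/sqrt(n))
xbar - mu0 = 127.54 - 58.96 = 68.58
sqrt(97) ≈ 9.84885780
s/sqrt(n) = 23.03 / 9.84885780 ≈ 2.33834222
t = 68.58 / 2.33834222 ≈ 29.328470

29.3285


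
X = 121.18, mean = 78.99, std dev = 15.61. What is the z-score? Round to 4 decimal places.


z = (X - mu) / sigma
X - mu = 121.18 - 78.99 = 42.19
z = 42.19 / 15.61 = 4219/1561 ≈ 2.702755

2.7028


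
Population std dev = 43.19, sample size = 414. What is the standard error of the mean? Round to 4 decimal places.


SE = sigma / sqrt(n)
sqrt(414) ≈ 20.346990
SE = 43.19 / 20.346990 ≈ 2.122673

2.1227


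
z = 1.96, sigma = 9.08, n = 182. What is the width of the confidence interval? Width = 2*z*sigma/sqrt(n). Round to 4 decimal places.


width = 2*z*sigma/sqrt(n)
2*z*sigma = 2 * 1.96 * 9.08 = 35.5936
sqrt(182) ≈ 13.490738
width = 35.5936 / 13.490738 ≈ 2.638373

2.6384


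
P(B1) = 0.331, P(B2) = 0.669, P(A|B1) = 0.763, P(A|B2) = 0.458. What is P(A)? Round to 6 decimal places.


P(A) = P(A|B1)*P(B1) + P(A|B2)*P(B2)
P(A|B1)*P(B1) = 0.763 * 0.331 = 0.252553
P(A|B2)*P(B2) = 0.458 * 0.669 = 0.306402
P(A) = 0.252553 + 0.306402 = 0.558955

0.558955


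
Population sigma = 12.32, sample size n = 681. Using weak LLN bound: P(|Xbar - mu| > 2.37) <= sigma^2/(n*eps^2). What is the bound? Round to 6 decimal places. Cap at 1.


bound = min(1, sigma^2/(n*eps^2))
sigma^2 = 12.32^2 = 151.7824
n*eps^2 = 681 * 2.37^2 = 681 * 5.6169 = 3825.1089
sigma^2/(n*eps^2) = 151.7824 / 3825.1089 ≈ 0.03968054

0.039681


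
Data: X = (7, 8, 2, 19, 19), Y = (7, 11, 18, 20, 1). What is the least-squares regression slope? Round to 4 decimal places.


b = sum((xi-xbar)(yi-ybar)) / sum((xi-xbar)^2)
n = 5, xbar = 55/5 = 11, ybar = 57/5 = 11.4
Sxy = sum((xi-xbar)(yi-ybar)) = -55
Sxx = sum((xi-xbar)^2) = 234
b = Sxy / Sxx = -55/234 ≈ -0.235043

-0.2350


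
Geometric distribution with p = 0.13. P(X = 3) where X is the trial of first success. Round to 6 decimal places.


P = (1-p)^(k-1) * p
(1-p)^(k-1) = 0.87^2 = 0.7569
P = 0.7569 * 0.13 = 0.098397

0.098397


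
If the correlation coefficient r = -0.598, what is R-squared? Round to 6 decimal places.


R^2 = r^2 = (-0.598)^2 = 0.357604

0.357604


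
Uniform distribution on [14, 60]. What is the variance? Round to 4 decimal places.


Var = (b-a)^2 / 12
(b-a)^2 = (60 - 14)^2 = 2116
Var = 2116/12 ≈ 176.333333

176.3333


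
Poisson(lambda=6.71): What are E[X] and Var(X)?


E[X] = Var(X) = lambda = 6.71

6.71, 6.71


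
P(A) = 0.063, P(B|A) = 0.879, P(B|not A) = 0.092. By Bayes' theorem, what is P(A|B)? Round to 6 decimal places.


P(A|B) = P(B|A)*P(A) / P(B), P(B) = P(B|A)*P(A) + P(B|not A)*P(not A)
P(B|A)*P(A) = 0.879 * 0.063 = 0.055377
P(B|not A)*P(not A) = 0.092 * 0.937 = 0.086204
P(B) = 0.055377 + 0.086204 = 0.141581
P(A|B) = 0.055377 / 0.141581 ≈ 0.39113299

0.391133


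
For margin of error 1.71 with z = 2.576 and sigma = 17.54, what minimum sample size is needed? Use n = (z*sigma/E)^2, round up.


z*sigma/E = 2.576 * 17.54 / 1.71 ≈ 26.422830
(z*sigma/E)^2 ≈ 698.165967
round up: n = 699

699


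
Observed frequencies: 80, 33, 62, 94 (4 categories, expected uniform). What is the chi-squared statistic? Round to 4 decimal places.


chi2 = sum((O-E)^2/E), E = total/4
total = 269, E = 269/4 = 67.25
(80 - 67.25)^2 / 67.25 = 162.5625 / 67.25 = 2601/1076 ≈ 2.417286
(33 - 67.25)^2 / 67.25 = 1173.0625 / 67.25 = 18769/1076 ≈ 17.443309
(62 - 67.25)^2 / 67.25 = 27.5625 / 67.25 = 441/1076 ≈ 0.409851
(94 - 67.25)^2 / 67.25 = 715.5625 / 67.25 = 11449/1076 ≈ 10.640335
chi2 = 8315/269 ≈ 30.910781

30.9108


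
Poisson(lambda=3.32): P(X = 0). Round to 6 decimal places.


P = e^(-lam) * lam^k / k!
e^(-3.32) ≈ 0.03615283
lam^k = 3.32^0 = 1
k! = 0! = 1
P = 0.03615283 * 1 / 1 ≈ 0.036153

0.036153


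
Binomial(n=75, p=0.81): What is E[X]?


E[X] = n*p = 75 * 0.81 = 60.75

60.75


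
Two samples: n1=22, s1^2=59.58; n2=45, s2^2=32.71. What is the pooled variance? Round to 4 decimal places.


sp^2 = ((n1-1)*s1^2 + (n2-1)*s2^2)/(n1+n2-2)
(n1-1)*s1^2 = 21 * 59.58 = 1251.18
(n2-1)*s2^2 = 44 * 32.71 = 1439.24
numerator = 1251.18 + 1439.24 = 2690.42
n1+n2-2 = 65
sp^2 = 2690.42 / 65 = 134521/3250 ≈ 41.391077

41.3911


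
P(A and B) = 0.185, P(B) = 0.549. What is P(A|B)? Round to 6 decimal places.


P(A|B) = P(A and B) / P(B) = 0.185 / 0.549 = 185/549 ≈ 0.33697632

0.336976


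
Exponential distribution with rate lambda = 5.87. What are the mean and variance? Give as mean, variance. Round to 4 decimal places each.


mean = 1/lam, var = 1/lam^2
mean = 1 / 5.87 = 100/587 ≈ 0.170358
lam^2 = 5.87^2 = 34.4569
var = 1 / 34.4569 ≈ 0.029022

0.1704, 0.0290


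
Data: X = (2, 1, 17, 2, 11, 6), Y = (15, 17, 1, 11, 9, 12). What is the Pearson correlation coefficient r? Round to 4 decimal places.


r = sum((xi-xbar)(yi-ybar)) / sqrt(sum((xi-xbar)^2) * sum((yi-ybar)^2))
n = 6, xbar = 39/6 = 6.5, ybar = 65/6 ≈ 10.833333
Sxy = sum((xi-xbar)(yi-ybar)) = -165.5
Sxx = sum((xi-xbar)^2) = 201.5
Syy = sum((yi-ybar)^2) = 941/6 ≈ 156.833333
sqrt(Sxx*Syy) ≈ 177.769279
r = Sxy / sqrt(Sxx*Syy) = -165.5 / 177.769279 ≈ -0.930982

-0.9310


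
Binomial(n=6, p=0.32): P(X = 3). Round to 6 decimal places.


P = C(n,k) * p^k * (1-p)^(n-k)
C(6,3) = 20
p^k = 0.32^3 = 0.032768
(1-p)^(n-k) = 0.68^3 = 0.314432
P = 20 * 0.032768 * 0.314432 ≈ 0.206066

0.206066


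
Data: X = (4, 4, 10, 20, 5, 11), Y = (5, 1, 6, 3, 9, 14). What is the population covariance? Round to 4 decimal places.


Cov = (1/n)*sum((xi-xbar)(yi-ybar))
n = 6, xbar = 54/6 = 9, ybar = 38/6 = 19/3 ≈ 6.333333
sum((xi-xbar)(yi-ybar)) = 1
Cov = 1 / 6 = 1/6 ≈ 0.166667

0.1667


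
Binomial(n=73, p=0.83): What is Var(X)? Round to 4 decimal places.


Var = n*p*(1-p) = 73 * 0.83 * 0.17 = 10.3003

10.3003


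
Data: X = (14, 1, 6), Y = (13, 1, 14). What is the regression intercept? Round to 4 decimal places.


a = ybar - b*xbar, where b = sum((xi-xbar)(yi-ybar)) / sum((xi-xbar)^2)
n = 3, xbar = 21/3 = 7, ybar = 28/3 ≈ 9.333333
Sxy = sum((xi-xbar)(yi-ybar)) = 71
Sxx = sum((xi-xbar)^2) = 86
b = Sxy / Sxx = 71/86 ≈ 0.825581
a = 9.333333 - 0.825581 * 7 = 917/258 ≈ 3.554264

3.5543
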